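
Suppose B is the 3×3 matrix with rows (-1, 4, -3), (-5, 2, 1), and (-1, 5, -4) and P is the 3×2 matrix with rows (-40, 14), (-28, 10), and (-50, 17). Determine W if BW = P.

W = [[4, 1], [-6, 6], [4, 3]]

Since B multiplies W on the left, W = B⁻¹P.
B has determinant -2; B⁻¹ = [[13/2, -1/2, -5], [21/2, -1/2, -8], [23/2, -1/2, -9]].
W = B⁻¹P = [[13/2, -1/2, -5], [21/2, -1/2, -8], [23/2, -1/2, -9]] · [[-40, 14], [-28, 10], [-50, 17]] = [[4, 1], [-6, 6], [4, 3]].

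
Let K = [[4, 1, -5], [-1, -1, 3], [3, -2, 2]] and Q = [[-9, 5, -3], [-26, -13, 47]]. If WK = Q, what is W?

Since K sits to the right of W, W = QK⁻¹.
K has determinant 2; K⁻¹ = [[2, 4, -1], [11/2, 23/2, -7/2], [5/2, 11/2, -3/2]].
W = QK⁻¹ = [[-9, 5, -3], [-26, -13, 47]] · [[2, 4, -1], [11/2, 23/2, -7/2], [5/2, 11/2, -3/2]] = [[2, 5, -4], [-6, 5, 1]].

W = [[2, 5, -4], [-6, 5, 1]]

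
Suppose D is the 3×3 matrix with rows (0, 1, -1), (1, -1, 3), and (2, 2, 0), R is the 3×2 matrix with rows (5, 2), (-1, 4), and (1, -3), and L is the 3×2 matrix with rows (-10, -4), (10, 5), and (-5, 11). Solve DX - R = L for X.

X = [[2, 5], [-4, -1], [1, 1]]

DX = L + R = [[-5, -2], [9, 9], [-4, 8]].
Since D multiplies X on the left, X = D⁻¹(L + R).
det D = 2, so D⁻¹ = [[-3, -1, 1], [3, 1, -1/2], [2, 1, -1/2]].
X = D⁻¹(L + R) = [[2, 5], [-4, -1], [1, 1]].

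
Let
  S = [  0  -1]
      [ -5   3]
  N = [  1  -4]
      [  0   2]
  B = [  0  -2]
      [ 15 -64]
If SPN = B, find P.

Left-multiply by S⁻¹ and right-multiply by N⁻¹: P = S⁻¹BN⁻¹.
S has determinant -5; S⁻¹ = [[-3/5, -1/5], [-1, 0]].
det N = 2; the adjugate gives N⁻¹ = [[1, 2], [0, 1/2]].
S⁻¹B = [[-3, 14], [0, 2]].
P = (S⁻¹B)N⁻¹ = [[-3, 1], [0, 1]].

P = [[-3, 1], [0, 1]]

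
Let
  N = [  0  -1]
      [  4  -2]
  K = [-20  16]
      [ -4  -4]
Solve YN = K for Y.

Y = [[-6, -5], [6, -1]]

Right-multiplying both sides by N⁻¹ gives Y = KN⁻¹.
det N = 4, so N⁻¹ = [[-1/2, 1/4], [-1, 0]].
Y = KN⁻¹ = [[-20, 16], [-4, -4]] · [[-1/2, 1/4], [-1, 0]] = [[-6, -5], [6, -1]].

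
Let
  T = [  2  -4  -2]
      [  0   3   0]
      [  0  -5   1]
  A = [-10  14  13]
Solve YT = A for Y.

Right-multiplying both sides by T⁻¹ gives Y = AT⁻¹.
T has determinant 6; T⁻¹ = [[1/2, 7/3, 1], [0, 1/3, 0], [0, 5/3, 1]].
Y = AT⁻¹ = [[-10, 14, 13]] · [[1/2, 7/3, 1], [0, 1/3, 0], [0, 5/3, 1]] = [[-5, 3, 3]].

Y = [[-5, 3, 3]]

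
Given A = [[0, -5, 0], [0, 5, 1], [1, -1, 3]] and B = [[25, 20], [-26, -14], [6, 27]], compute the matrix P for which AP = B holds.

P = [[4, 5], [-5, -4], [-1, 6]]

A is on the left of P, so left-multiply by A⁻¹: P = A⁻¹B.
det A = -5; the adjugate gives A⁻¹ = [[-16/5, -3, 1], [-1/5, 0, 0], [1, 1, 0]].
P = A⁻¹B = [[-16/5, -3, 1], [-1/5, 0, 0], [1, 1, 0]] · [[25, 20], [-26, -14], [6, 27]] = [[4, 5], [-5, -4], [-1, 6]].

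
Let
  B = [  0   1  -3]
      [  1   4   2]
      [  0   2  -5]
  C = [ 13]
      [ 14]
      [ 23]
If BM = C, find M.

M = [[4], [4], [-3]]

Since B multiplies M on the left, M = B⁻¹C.
det B = -1; the adjugate gives B⁻¹ = [[24, 1, -14], [-5, 0, 3], [-2, 0, 1]].
M = B⁻¹C = [[24, 1, -14], [-5, 0, 3], [-2, 0, 1]] · [[13], [14], [23]] = [[4], [4], [-3]].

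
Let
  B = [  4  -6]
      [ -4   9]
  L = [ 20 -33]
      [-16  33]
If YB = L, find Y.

Y = [[4, -1], [-1, 3]]

Right-multiplying both sides by B⁻¹ gives Y = LB⁻¹.
B has determinant 12; B⁻¹ = [[3/4, 1/2], [1/3, 1/3]].
Y = LB⁻¹ = [[20, -33], [-16, 33]] · [[3/4, 1/2], [1/3, 1/3]] = [[4, -1], [-1, 3]].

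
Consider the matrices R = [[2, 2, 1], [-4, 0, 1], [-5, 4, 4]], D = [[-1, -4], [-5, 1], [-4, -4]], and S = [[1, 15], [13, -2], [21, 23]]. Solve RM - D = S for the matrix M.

RM = S + D = [[0, 11], [8, -1], [17, 19]].
Left-multiplying both sides by R⁻¹ gives M = R⁻¹(S + D).
det R = -2; the adjugate gives R⁻¹ = [[2, 2, -1], [-11/2, -13/2, 3], [8, 9, -4]].
M = R⁻¹(S + D) = [[-1, 1], [-1, 3], [4, 3]].

M = [[-1, 1], [-1, 3], [4, 3]]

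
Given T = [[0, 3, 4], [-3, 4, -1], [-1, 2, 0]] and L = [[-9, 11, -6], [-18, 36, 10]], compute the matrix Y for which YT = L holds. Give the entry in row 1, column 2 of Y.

Since T sits to the right of Y, Y = LT⁻¹.
det T = -5; the adjugate gives T⁻¹ = [[-2/5, -8/5, 19/5], [-1/5, -4/5, 12/5], [2/5, 3/5, -9/5]].
Y = LT⁻¹ = [[-9, 11, -6], [-18, 36, 10]] · [[-2/5, -8/5, 19/5], [-1/5, -4/5, 12/5], [2/5, 3/5, -9/5]] = [[-1, 2, 3], [4, 6, 0]].

2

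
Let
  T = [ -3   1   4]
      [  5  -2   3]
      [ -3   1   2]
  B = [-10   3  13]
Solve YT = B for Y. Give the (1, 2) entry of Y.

Right-multiplying both sides by T⁻¹ gives Y = BT⁻¹.
det T = -2, so T⁻¹ = [[7/2, -1, -11/2], [19/2, -3, -29/2], [1/2, 0, -1/2]].
Y = BT⁻¹ = [[-10, 3, 13]] · [[7/2, -1, -11/2], [19/2, -3, -29/2], [1/2, 0, -1/2]] = [[0, 1, 5]].

1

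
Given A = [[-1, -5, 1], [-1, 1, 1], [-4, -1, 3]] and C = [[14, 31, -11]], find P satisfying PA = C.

A is on the right of P, so right-multiply by A⁻¹: P = CA⁻¹.
A has determinant 6; A⁻¹ = [[2/3, 7/3, -1], [-1/6, 1/6, 0], [5/6, 19/6, -1]].
P = CA⁻¹ = [[14, 31, -11]] · [[2/3, 7/3, -1], [-1/6, 1/6, 0], [5/6, 19/6, -1]] = [[-5, 3, -3]].

P = [[-5, 3, -3]]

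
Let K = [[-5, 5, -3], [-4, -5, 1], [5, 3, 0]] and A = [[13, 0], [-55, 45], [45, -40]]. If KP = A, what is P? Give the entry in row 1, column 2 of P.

-5

Left-multiplying both sides by K⁻¹ gives P = K⁻¹A.
det K = 1; the adjugate gives K⁻¹ = [[-3, -9, -10], [5, 15, 17], [13, 40, 45]].
P = K⁻¹A = [[-3, -9, -10], [5, 15, 17], [13, 40, 45]] · [[13, 0], [-55, 45], [45, -40]] = [[6, -5], [5, -5], [-6, 0]].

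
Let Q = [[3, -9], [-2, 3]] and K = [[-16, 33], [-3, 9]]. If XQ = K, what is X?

X = [[-2, 5], [-1, 0]]

Since Q sits to the right of X, X = KQ⁻¹.
det Q = -9; the adjugate gives Q⁻¹ = [[-1/3, -1], [-2/9, -1/3]].
X = KQ⁻¹ = [[-16, 33], [-3, 9]] · [[-1/3, -1], [-2/9, -1/3]] = [[-2, 5], [-1, 0]].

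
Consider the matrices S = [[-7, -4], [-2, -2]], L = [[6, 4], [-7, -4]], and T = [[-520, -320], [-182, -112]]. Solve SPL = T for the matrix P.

Left-multiply by S⁻¹ and right-multiply by L⁻¹: P = S⁻¹TL⁻¹.
det S = 6; the adjugate gives S⁻¹ = [[-1/3, 2/3], [1/3, -7/6]].
det L = 4, so L⁻¹ = [[-1, -1], [7/4, 3/2]].
S⁻¹T = [[52, 32], [39, 24]].
P = (S⁻¹T)L⁻¹ = [[4, -4], [3, -3]].

P = [[4, -4], [3, -3]]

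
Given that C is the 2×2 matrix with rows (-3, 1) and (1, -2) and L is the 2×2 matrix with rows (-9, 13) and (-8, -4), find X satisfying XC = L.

X = [[1, -6], [4, 4]]

Right-multiplying both sides by C⁻¹ gives X = LC⁻¹.
det C = 5, so C⁻¹ = [[-2/5, -1/5], [-1/5, -3/5]].
X = LC⁻¹ = [[-9, 13], [-8, -4]] · [[-2/5, -1/5], [-1/5, -3/5]] = [[1, -6], [4, 4]].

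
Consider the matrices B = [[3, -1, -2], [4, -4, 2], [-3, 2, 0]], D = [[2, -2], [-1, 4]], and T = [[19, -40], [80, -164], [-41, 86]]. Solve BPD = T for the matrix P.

P = [[1, -5], [-5, 0], [1, -4]]

Left-multiply by B⁻¹ and right-multiply by D⁻¹: P = B⁻¹TD⁻¹.
det B = 2; the adjugate gives B⁻¹ = [[-2, -2, -5], [-3, -3, -7], [-2, -3/2, -4]].
det D = 6; the adjugate gives D⁻¹ = [[2/3, 1/3], [1/6, 1/3]].
B⁻¹T = [[7, -22], [-10, 10], [6, -18]].
P = (B⁻¹T)D⁻¹ = [[1, -5], [-5, 0], [1, -4]].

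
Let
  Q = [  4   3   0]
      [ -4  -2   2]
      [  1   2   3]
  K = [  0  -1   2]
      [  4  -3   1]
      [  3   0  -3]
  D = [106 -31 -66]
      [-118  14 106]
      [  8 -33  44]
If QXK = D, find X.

Left-multiply by Q⁻¹ and right-multiply by K⁻¹: X = Q⁻¹DK⁻¹.
det Q = 2, so Q⁻¹ = [[-5, -9/2, 3], [7, 6, -4], [-3, -5/2, 2]].
det K = 3, so K⁻¹ = [[3, -1, 5/3], [5, -2, 8/3], [3, -1, 4/3]].
Q⁻¹D = [[25, -7, -15], [2, -1, -2], [-7, -8, 21]].
X = (Q⁻¹D)K⁻¹ = [[-5, 4, 3], [-5, 2, -2], [2, 2, -5]].

X = [[-5, 4, 3], [-5, 2, -2], [2, 2, -5]]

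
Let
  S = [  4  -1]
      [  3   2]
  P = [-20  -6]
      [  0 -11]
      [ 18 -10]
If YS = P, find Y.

Y = [[-2, -4], [3, -4], [6, -2]]

Right-multiplying both sides by S⁻¹ gives Y = PS⁻¹.
det S = 11; the adjugate gives S⁻¹ = [[2/11, 1/11], [-3/11, 4/11]].
Y = PS⁻¹ = [[-20, -6], [0, -11], [18, -10]] · [[2/11, 1/11], [-3/11, 4/11]] = [[-2, -4], [3, -4], [6, -2]].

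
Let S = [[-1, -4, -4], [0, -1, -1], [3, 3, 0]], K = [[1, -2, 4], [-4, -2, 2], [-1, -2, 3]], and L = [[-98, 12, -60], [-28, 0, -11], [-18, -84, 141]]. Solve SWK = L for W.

Left-multiply by S⁻¹ and right-multiply by K⁻¹: W = S⁻¹LK⁻¹.
det S = -3; the adjugate gives S⁻¹ = [[-1, 4, 0], [1, -4, 1/3], [-1, 3, -1/3]].
K has determinant 2; K⁻¹ = [[-1, -1, 2], [5, 7/2, -9], [3, 2, -5]].
S⁻¹L = [[-14, -12, 16], [8, -16, 31], [20, 16, -20]].
W = (S⁻¹L)K⁻¹ = [[2, 4, 0], [5, -2, 5], [0, -4, -4]].

W = [[2, 4, 0], [5, -2, 5], [0, -4, -4]]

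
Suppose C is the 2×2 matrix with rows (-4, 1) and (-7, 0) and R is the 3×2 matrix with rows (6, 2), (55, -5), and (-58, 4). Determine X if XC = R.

X = [[2, -2], [-5, -5], [4, 6]]

Right-multiplying both sides by C⁻¹ gives X = RC⁻¹.
det C = 7; the adjugate gives C⁻¹ = [[0, -1/7], [1, -4/7]].
X = RC⁻¹ = [[6, 2], [55, -5], [-58, 4]] · [[0, -1/7], [1, -4/7]] = [[2, -2], [-5, -5], [4, 6]].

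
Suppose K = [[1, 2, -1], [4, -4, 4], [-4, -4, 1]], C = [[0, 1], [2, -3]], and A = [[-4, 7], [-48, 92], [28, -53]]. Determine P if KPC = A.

P = [[2, -4], [2, 0], [5, -2]]

Isolating P: multiply by K⁻¹ from the left and C⁻¹ from the right, so P = K⁻¹AC⁻¹.
det K = 4, so K⁻¹ = [[3, 1/2, 1], [-5, -3/4, -2], [-8, -1, -3]].
det C = -2; the adjugate gives C⁻¹ = [[3/2, 1/2], [1, 0]].
K⁻¹A = [[-8, 14], [0, 2], [-4, 11]].
P = (K⁻¹A)C⁻¹ = [[2, -4], [2, 0], [5, -2]].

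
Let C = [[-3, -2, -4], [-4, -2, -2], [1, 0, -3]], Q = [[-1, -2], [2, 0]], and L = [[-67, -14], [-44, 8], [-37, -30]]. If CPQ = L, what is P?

P = C⁻¹LQ⁻¹ (apply C⁻¹ on the left and Q⁻¹ on the right).
C has determinant 2; C⁻¹ = [[3, -3, -2], [-7, 13/2, 5], [1, -1, -1]].
det Q = 4; the adjugate gives Q⁻¹ = [[0, 1/2], [-1/2, -1/4]].
C⁻¹L = [[5, -6], [-2, 0], [14, 8]].
P = (C⁻¹L)Q⁻¹ = [[3, 4], [0, -1], [-4, 5]].

P = [[3, 4], [0, -1], [-4, 5]]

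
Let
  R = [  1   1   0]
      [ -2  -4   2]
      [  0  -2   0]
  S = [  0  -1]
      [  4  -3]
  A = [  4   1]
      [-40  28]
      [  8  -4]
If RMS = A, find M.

Left-multiply by R⁻¹ and right-multiply by S⁻¹: M = R⁻¹AS⁻¹.
det R = 4, so R⁻¹ = [[1, 0, 1/2], [0, 0, -1/2], [1, 1/2, -1/2]].
det S = 4; the adjugate gives S⁻¹ = [[-3/4, 1/4], [-1, 0]].
R⁻¹A = [[8, -1], [-4, 2], [-20, 17]].
M = (R⁻¹A)S⁻¹ = [[-5, 2], [1, -1], [-2, -5]].

M = [[-5, 2], [1, -1], [-2, -5]]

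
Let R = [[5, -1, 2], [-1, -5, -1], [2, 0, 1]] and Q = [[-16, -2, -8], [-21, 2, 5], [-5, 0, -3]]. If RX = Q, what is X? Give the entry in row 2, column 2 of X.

R is on the left of X, so left-multiply by R⁻¹: X = R⁻¹Q.
det R = -4, so R⁻¹ = [[5/4, -1/4, -11/4], [1/4, -1/4, -3/4], [-5/2, 1/2, 13/2]].
X = R⁻¹Q = [[5/4, -1/4, -11/4], [1/4, -1/4, -3/4], [-5/2, 1/2, 13/2]] · [[-16, -2, -8], [-21, 2, 5], [-5, 0, -3]] = [[-1, -3, -3], [5, -1, -1], [-3, 6, 3]].

-1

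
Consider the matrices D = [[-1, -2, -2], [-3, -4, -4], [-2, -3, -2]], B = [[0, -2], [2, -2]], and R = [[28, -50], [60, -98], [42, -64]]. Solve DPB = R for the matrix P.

Left-multiply by D⁻¹ and right-multiply by B⁻¹: P = D⁻¹RB⁻¹.
D has determinant -2; D⁻¹ = [[2, -1, 0], [-1, 1, -1], [-1/2, -1/2, 1]].
B has determinant 4; B⁻¹ = [[-1/2, 1/2], [-1/2, 0]].
D⁻¹R = [[-4, -2], [-10, 16], [-2, 10]].
P = (D⁻¹R)B⁻¹ = [[3, -2], [-3, -5], [-4, -1]].

P = [[3, -2], [-3, -5], [-4, -1]]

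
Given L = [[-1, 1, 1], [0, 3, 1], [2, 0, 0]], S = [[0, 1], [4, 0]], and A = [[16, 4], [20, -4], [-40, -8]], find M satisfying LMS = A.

M = [[-4, -5], [-2, 3], [2, -4]]

Isolating M: multiply by L⁻¹ from the left and S⁻¹ from the right, so M = L⁻¹AS⁻¹.
det L = -4, so L⁻¹ = [[0, 0, 1/2], [-1/2, 1/2, -1/4], [3/2, -1/2, 3/4]].
S has determinant -4; S⁻¹ = [[0, 1/4], [1, 0]].
L⁻¹A = [[-20, -4], [12, -2], [-16, 2]].
M = (L⁻¹A)S⁻¹ = [[-4, -5], [-2, 3], [2, -4]].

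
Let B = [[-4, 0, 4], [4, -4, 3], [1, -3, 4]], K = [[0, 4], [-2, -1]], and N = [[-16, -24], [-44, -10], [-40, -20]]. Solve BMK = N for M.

M = [[2, 0], [2, -4], [1, 2]]

M = B⁻¹NK⁻¹ (apply B⁻¹ on the left and K⁻¹ on the right).
det B = -4; the adjugate gives B⁻¹ = [[7/4, 3, -4], [13/4, 5, -7], [2, 3, -4]].
det K = 8, so K⁻¹ = [[-1/8, -1/2], [1/4, 0]].
B⁻¹N = [[0, 8], [8, 12], [-4, 2]].
M = (B⁻¹N)K⁻¹ = [[2, 0], [2, -4], [1, 2]].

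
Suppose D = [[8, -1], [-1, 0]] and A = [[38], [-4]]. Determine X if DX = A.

X = [[4], [-6]]

Left-multiplying both sides by D⁻¹ gives X = D⁻¹A.
det D = -1; the adjugate gives D⁻¹ = [[0, -1], [-1, -8]].
X = D⁻¹A = [[0, -1], [-1, -8]] · [[38], [-4]] = [[4], [-6]].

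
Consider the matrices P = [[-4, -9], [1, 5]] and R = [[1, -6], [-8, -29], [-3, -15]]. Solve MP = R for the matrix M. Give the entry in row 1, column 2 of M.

P is on the right of M, so right-multiply by P⁻¹: M = RP⁻¹.
det P = -11; the adjugate gives P⁻¹ = [[-5/11, -9/11], [1/11, 4/11]].
M = RP⁻¹ = [[1, -6], [-8, -29], [-3, -15]] · [[-5/11, -9/11], [1/11, 4/11]] = [[-1, -3], [1, -4], [0, -3]].

-3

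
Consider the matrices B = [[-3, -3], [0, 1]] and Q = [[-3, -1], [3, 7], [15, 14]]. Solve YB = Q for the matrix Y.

Y = [[1, 2], [-1, 4], [-5, -1]]

Since B sits to the right of Y, Y = QB⁻¹.
B has determinant -3; B⁻¹ = [[-1/3, -1], [0, 1]].
Y = QB⁻¹ = [[-3, -1], [3, 7], [15, 14]] · [[-1/3, -1], [0, 1]] = [[1, 2], [-1, 4], [-5, -1]].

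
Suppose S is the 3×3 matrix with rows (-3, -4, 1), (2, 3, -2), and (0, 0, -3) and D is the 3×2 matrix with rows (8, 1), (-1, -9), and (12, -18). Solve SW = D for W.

W = [[0, 3], [-3, -1], [-4, 6]]

Since S multiplies W on the left, W = S⁻¹D.
S has determinant 3; S⁻¹ = [[-3, -4, 5/3], [2, 3, -4/3], [0, 0, -1/3]].
W = S⁻¹D = [[-3, -4, 5/3], [2, 3, -4/3], [0, 0, -1/3]] · [[8, 1], [-1, -9], [12, -18]] = [[0, 3], [-3, -1], [-4, 6]].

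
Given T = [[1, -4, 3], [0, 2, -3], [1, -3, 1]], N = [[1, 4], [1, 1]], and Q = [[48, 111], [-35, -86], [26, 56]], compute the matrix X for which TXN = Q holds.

X = [[2, 3], [-1, -3], [5, 4]]

Left-multiply by T⁻¹ and right-multiply by N⁻¹: X = T⁻¹QN⁻¹.
T has determinant -1; T⁻¹ = [[7, 5, -6], [3, 2, -3], [2, 1, -2]].
det N = -3, so N⁻¹ = [[-1/3, 4/3], [1/3, -1/3]].
T⁻¹Q = [[5, 11], [-4, -7], [9, 24]].
X = (T⁻¹Q)N⁻¹ = [[2, 3], [-1, -3], [5, 4]].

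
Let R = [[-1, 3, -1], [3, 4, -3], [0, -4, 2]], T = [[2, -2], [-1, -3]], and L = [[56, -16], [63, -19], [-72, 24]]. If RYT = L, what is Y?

Left-multiply by R⁻¹ and right-multiply by T⁻¹: Y = R⁻¹LT⁻¹.
det R = -2, so R⁻¹ = [[2, 1, 5/2], [3, 1, 3], [6, 2, 13/2]].
det T = -8; the adjugate gives T⁻¹ = [[3/8, -1/4], [-1/8, -1/4]].
R⁻¹L = [[-5, 9], [15, 5], [-6, 22]].
Y = (R⁻¹L)T⁻¹ = [[-3, -1], [5, -5], [-5, -4]].

Y = [[-3, -1], [5, -5], [-5, -4]]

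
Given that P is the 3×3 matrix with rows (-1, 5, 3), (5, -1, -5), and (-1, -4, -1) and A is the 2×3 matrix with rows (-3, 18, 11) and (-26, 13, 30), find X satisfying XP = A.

Right-multiplying both sides by P⁻¹ gives X = AP⁻¹.
det P = 6; the adjugate gives P⁻¹ = [[-19/6, -7/6, -11/3], [5/3, 2/3, 5/3], [-7/2, -3/2, -4]].
X = AP⁻¹ = [[-3, 18, 11], [-26, 13, 30]] · [[-19/6, -7/6, -11/3], [5/3, 2/3, 5/3], [-7/2, -3/2, -4]] = [[1, -1, -3], [-1, -6, -3]].

X = [[1, -1, -3], [-1, -6, -3]]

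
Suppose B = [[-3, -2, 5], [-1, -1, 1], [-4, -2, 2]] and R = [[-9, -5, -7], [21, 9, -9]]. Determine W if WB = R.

Since B sits to the right of W, W = RB⁻¹.
B has determinant -6; B⁻¹ = [[0, 1, -1/2], [1/3, -7/3, 1/3], [1/3, -1/3, -1/6]].
W = RB⁻¹ = [[-9, -5, -7], [21, 9, -9]] · [[0, 1, -1/2], [1/3, -7/3, 1/3], [1/3, -1/3, -1/6]] = [[-4, 5, 4], [0, 3, -6]].

W = [[-4, 5, 4], [0, 3, -6]]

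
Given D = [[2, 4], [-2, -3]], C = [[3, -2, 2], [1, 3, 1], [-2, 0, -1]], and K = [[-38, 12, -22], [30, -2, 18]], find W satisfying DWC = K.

W = [[1, -4, 1], [-2, 2, 2]]

W = D⁻¹KC⁻¹ (apply D⁻¹ on the left and C⁻¹ on the right).
det D = 2; the adjugate gives D⁻¹ = [[-3/2, -2], [1, 1]].
C has determinant 5; C⁻¹ = [[-3/5, -2/5, -8/5], [-1/5, 1/5, -1/5], [6/5, 4/5, 11/5]].
D⁻¹K = [[-3, -14, -3], [-8, 10, -4]].
W = (D⁻¹K)C⁻¹ = [[1, -4, 1], [-2, 2, 2]].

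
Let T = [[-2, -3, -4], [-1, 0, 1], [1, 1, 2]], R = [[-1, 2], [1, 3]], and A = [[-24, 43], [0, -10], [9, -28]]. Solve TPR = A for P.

P = [[-2, -1], [-1, 5], [-4, -3]]

Isolating P: multiply by T⁻¹ from the left and R⁻¹ from the right, so P = T⁻¹AR⁻¹.
det T = -3, so T⁻¹ = [[1/3, -2/3, 1], [-1, 0, -2], [1/3, 1/3, 1]].
det R = -5, so R⁻¹ = [[-3/5, 2/5], [1/5, 1/5]].
T⁻¹A = [[1, -7], [6, 13], [1, -17]].
P = (T⁻¹A)R⁻¹ = [[-2, -1], [-1, 5], [-4, -3]].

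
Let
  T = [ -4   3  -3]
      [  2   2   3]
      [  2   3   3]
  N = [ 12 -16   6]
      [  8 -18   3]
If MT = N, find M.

Right-multiplying both sides by T⁻¹ gives M = NT⁻¹.
T has determinant 6; T⁻¹ = [[-1/2, -3, 5/2], [0, -1, 1], [1/3, 3, -7/3]].
M = NT⁻¹ = [[12, -16, 6], [8, -18, 3]] · [[-1/2, -3, 5/2], [0, -1, 1], [1/3, 3, -7/3]] = [[-4, -2, 0], [-3, 3, -5]].

M = [[-4, -2, 0], [-3, 3, -5]]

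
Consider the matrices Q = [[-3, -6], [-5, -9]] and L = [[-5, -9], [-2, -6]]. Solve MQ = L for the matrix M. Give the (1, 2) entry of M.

Right-multiplying both sides by Q⁻¹ gives M = LQ⁻¹.
det Q = -3, so Q⁻¹ = [[3, -2], [-5/3, 1]].
M = LQ⁻¹ = [[-5, -9], [-2, -6]] · [[3, -2], [-5/3, 1]] = [[0, 1], [4, -2]].

1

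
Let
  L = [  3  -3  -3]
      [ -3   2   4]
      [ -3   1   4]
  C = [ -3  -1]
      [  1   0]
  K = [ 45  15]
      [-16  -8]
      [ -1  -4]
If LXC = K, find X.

X = L⁻¹KC⁻¹ (apply L⁻¹ on the left and C⁻¹ on the right).
det L = 3, so L⁻¹ = [[4/3, 3, -2], [0, 1, -1], [1, 2, -1]].
C has determinant 1; C⁻¹ = [[0, 1], [-1, -3]].
L⁻¹K = [[14, 4], [-15, -4], [14, 3]].
X = (L⁻¹K)C⁻¹ = [[-4, 2], [4, -3], [-3, 5]].

X = [[-4, 2], [4, -3], [-3, 5]]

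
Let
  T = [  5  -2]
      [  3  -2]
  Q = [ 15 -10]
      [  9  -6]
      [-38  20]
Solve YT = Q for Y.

Y = [[0, 5], [0, 3], [-4, -6]]

Right-multiplying both sides by T⁻¹ gives Y = QT⁻¹.
T has determinant -4; T⁻¹ = [[1/2, -1/2], [3/4, -5/4]].
Y = QT⁻¹ = [[15, -10], [9, -6], [-38, 20]] · [[1/2, -1/2], [3/4, -5/4]] = [[0, 5], [0, 3], [-4, -6]].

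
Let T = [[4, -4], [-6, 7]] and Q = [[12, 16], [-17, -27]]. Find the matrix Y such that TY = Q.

Left-multiplying both sides by T⁻¹ gives Y = T⁻¹Q.
T has determinant 4; T⁻¹ = [[7/4, 1], [3/2, 1]].
Y = T⁻¹Q = [[7/4, 1], [3/2, 1]] · [[12, 16], [-17, -27]] = [[4, 1], [1, -3]].

Y = [[4, 1], [1, -3]]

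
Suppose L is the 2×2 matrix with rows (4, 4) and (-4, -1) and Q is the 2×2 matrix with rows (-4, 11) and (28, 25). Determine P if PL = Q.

P = [[4, 5], [6, -1]]

L is on the right of P, so right-multiply by L⁻¹: P = QL⁻¹.
det L = 12; the adjugate gives L⁻¹ = [[-1/12, -1/3], [1/3, 1/3]].
P = QL⁻¹ = [[-4, 11], [28, 25]] · [[-1/12, -1/3], [1/3, 1/3]] = [[4, 5], [6, -1]].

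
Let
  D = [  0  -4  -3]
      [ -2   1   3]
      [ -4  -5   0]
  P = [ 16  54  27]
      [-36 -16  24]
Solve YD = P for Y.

Y = [[-5, 4, -6], [-2, 6, 6]]

Right-multiplying both sides by D⁻¹ gives Y = PD⁻¹.
D has determinant 6; D⁻¹ = [[5/2, 5/2, -3/2], [-2, -2, 1], [7/3, 8/3, -4/3]].
Y = PD⁻¹ = [[16, 54, 27], [-36, -16, 24]] · [[5/2, 5/2, -3/2], [-2, -2, 1], [7/3, 8/3, -4/3]] = [[-5, 4, -6], [-2, 6, 6]].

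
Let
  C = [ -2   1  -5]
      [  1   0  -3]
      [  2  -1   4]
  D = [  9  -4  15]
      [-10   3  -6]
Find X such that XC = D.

Right-multiplying both sides by C⁻¹ gives X = DC⁻¹.
det C = 1; the adjugate gives C⁻¹ = [[-3, 1, -3], [-10, 2, -11], [-1, 0, -1]].
X = DC⁻¹ = [[9, -4, 15], [-10, 3, -6]] · [[-3, 1, -3], [-10, 2, -11], [-1, 0, -1]] = [[-2, 1, 2], [6, -4, 3]].

X = [[-2, 1, 2], [6, -4, 3]]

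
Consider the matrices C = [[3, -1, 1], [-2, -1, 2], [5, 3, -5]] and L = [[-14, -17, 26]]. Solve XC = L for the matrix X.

C is on the right of X, so right-multiply by C⁻¹: X = LC⁻¹.
C has determinant -4; C⁻¹ = [[1/4, 1/2, 1/4], [0, 5, 2], [1/4, 7/2, 5/4]].
X = LC⁻¹ = [[-14, -17, 26]] · [[1/4, 1/2, 1/4], [0, 5, 2], [1/4, 7/2, 5/4]] = [[3, -1, -5]].

X = [[3, -1, -5]]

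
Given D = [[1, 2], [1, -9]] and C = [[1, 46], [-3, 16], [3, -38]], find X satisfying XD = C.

X = [[5, -4], [-1, -2], [-1, 4]]

Since D sits to the right of X, X = CD⁻¹.
det D = -11, so D⁻¹ = [[9/11, 2/11], [1/11, -1/11]].
X = CD⁻¹ = [[1, 46], [-3, 16], [3, -38]] · [[9/11, 2/11], [1/11, -1/11]] = [[5, -4], [-1, -2], [-1, 4]].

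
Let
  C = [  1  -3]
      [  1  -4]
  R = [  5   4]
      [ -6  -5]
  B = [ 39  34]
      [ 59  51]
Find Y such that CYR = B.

Isolating Y: multiply by C⁻¹ from the left and R⁻¹ from the right, so Y = C⁻¹BR⁻¹.
det C = -1, so C⁻¹ = [[4, -3], [1, -1]].
det R = -1; the adjugate gives R⁻¹ = [[5, 4], [-6, -5]].
C⁻¹B = [[-21, -17], [-20, -17]].
Y = (C⁻¹B)R⁻¹ = [[-3, 1], [2, 5]].

Y = [[-3, 1], [2, 5]]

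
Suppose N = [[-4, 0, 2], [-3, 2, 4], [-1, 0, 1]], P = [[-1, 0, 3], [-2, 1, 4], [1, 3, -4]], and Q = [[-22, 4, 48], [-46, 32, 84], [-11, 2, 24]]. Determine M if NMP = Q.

M = N⁻¹QP⁻¹ (apply N⁻¹ on the left and P⁻¹ on the right).
det N = -4; the adjugate gives N⁻¹ = [[-1/2, 0, 1], [1/4, 1/2, -5/2], [-1/2, 0, 2]].
P has determinant -5; P⁻¹ = [[16/5, -9/5, 3/5], [4/5, -1/5, 2/5], [7/5, -3/5, 1/5]].
N⁻¹Q = [[0, 0, 0], [-1, 12, -6], [-11, 2, 24]].
M = (N⁻¹Q)P⁻¹ = [[0, 0, 0], [-2, 3, 3], [0, 5, -1]].

M = [[0, 0, 0], [-2, 3, 3], [0, 5, -1]]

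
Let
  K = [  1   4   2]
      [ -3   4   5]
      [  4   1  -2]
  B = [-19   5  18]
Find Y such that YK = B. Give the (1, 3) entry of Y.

Since K sits to the right of Y, Y = BK⁻¹.
K has determinant 5; K⁻¹ = [[-13/5, 2, 12/5], [14/5, -2, -11/5], [-19/5, 3, 16/5]].
Y = BK⁻¹ = [[-19, 5, 18]] · [[-13/5, 2, 12/5], [14/5, -2, -11/5], [-19/5, 3, 16/5]] = [[-5, 6, 1]].

1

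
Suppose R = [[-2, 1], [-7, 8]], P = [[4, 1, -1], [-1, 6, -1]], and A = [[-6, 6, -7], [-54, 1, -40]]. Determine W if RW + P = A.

W = [[3, -5, 1], [-4, -5, -4]]

RW = A − P = [[-10, 5, -6], [-53, -5, -39]].
Left-multiplying both sides by R⁻¹ gives W = R⁻¹(A − P).
det R = -9; the adjugate gives R⁻¹ = [[-8/9, 1/9], [-7/9, 2/9]].
W = R⁻¹(A − P) = [[3, -5, 1], [-4, -5, -4]].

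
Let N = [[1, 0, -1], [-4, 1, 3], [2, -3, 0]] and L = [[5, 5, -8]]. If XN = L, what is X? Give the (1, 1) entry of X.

Right-multiplying both sides by N⁻¹ gives X = LN⁻¹.
N has determinant -1; N⁻¹ = [[-9, -3, -1], [-6, -2, -1], [-10, -3, -1]].
X = LN⁻¹ = [[5, 5, -8]] · [[-9, -3, -1], [-6, -2, -1], [-10, -3, -1]] = [[5, -1, -2]].

5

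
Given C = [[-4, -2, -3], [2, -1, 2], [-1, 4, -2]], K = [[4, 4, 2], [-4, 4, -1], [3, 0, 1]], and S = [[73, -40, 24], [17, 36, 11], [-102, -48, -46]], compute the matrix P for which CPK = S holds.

P = [[-2, 2, 4], [-5, 4, 3], [3, 1, -3]]

P = C⁻¹SK⁻¹ (apply C⁻¹ on the left and K⁻¹ on the right).
det C = -1, so C⁻¹ = [[6, 16, 7], [-2, -5, -2], [-7, -18, -8]].
det K = -4, so K⁻¹ = [[-1, 1, 3], [-1/4, 1/2, 1], [3, -3, -8]].
C⁻¹S = [[-4, 0, -2], [-27, -4, -11], [-1, 16, 2]].
P = (C⁻¹S)K⁻¹ = [[-2, 2, 4], [-5, 4, 3], [3, 1, -3]].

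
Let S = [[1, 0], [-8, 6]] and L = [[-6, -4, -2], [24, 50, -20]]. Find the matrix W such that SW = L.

W = [[-6, -4, -2], [-4, 3, -6]]

S is on the left of W, so left-multiply by S⁻¹: W = S⁻¹L.
S has determinant 6; S⁻¹ = [[1, 0], [4/3, 1/6]].
W = S⁻¹L = [[1, 0], [4/3, 1/6]] · [[-6, -4, -2], [24, 50, -20]] = [[-6, -4, -2], [-4, 3, -6]].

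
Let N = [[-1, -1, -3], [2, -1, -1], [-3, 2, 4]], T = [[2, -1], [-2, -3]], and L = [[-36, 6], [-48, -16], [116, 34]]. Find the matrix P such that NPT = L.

P = [[-3, 5], [3, 4], [5, -4]]

P = N⁻¹LT⁻¹ (apply N⁻¹ on the left and T⁻¹ on the right).
det N = 4; the adjugate gives N⁻¹ = [[-1/2, -1/2, -1/2], [-5/4, -13/4, -7/4], [1/4, 5/4, 3/4]].
T has determinant -8; T⁻¹ = [[3/8, -1/8], [-1/4, -1/4]].
N⁻¹L = [[-16, -12], [-2, -15], [18, 7]].
P = (N⁻¹L)T⁻¹ = [[-3, 5], [3, 4], [5, -4]].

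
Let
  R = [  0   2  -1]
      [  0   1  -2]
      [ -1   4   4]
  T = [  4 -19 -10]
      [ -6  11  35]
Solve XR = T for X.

Since R sits to the right of X, X = TR⁻¹.
det R = 3; the adjugate gives R⁻¹ = [[4, -4, -1], [2/3, -1/3, 0], [1/3, -2/3, 0]].
X = TR⁻¹ = [[4, -19, -10], [-6, 11, 35]] · [[4, -4, -1], [2/3, -1/3, 0], [1/3, -2/3, 0]] = [[0, -3, -4], [-5, -3, 6]].

X = [[0, -3, -4], [-5, -3, 6]]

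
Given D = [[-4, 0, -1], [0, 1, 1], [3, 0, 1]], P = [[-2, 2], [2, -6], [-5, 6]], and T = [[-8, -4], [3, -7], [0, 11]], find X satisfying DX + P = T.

X = [[1, 1], [-1, -3], [2, 2]]

DX = T − P = [[-6, -6], [1, -1], [5, 5]].
Since D multiplies X on the left, X = D⁻¹(T − P).
det D = -1; the adjugate gives D⁻¹ = [[-1, 0, -1], [-3, 1, -4], [3, 0, 4]].
X = D⁻¹(T − P) = [[1, 1], [-1, -3], [2, 2]].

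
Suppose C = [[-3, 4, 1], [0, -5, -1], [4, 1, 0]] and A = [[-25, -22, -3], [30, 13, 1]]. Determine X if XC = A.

X = [[3, 6, -4], [-2, -3, 6]]

Since C sits to the right of X, X = AC⁻¹.
det C = 1, so C⁻¹ = [[1, 1, 1], [-4, -4, -3], [20, 19, 15]].
X = AC⁻¹ = [[-25, -22, -3], [30, 13, 1]] · [[1, 1, 1], [-4, -4, -3], [20, 19, 15]] = [[3, 6, -4], [-2, -3, 6]].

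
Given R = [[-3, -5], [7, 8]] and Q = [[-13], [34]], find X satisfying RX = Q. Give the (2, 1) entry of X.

-1

Left-multiplying both sides by R⁻¹ gives X = R⁻¹Q.
R has determinant 11; R⁻¹ = [[8/11, 5/11], [-7/11, -3/11]].
X = R⁻¹Q = [[8/11, 5/11], [-7/11, -3/11]] · [[-13], [34]] = [[6], [-1]].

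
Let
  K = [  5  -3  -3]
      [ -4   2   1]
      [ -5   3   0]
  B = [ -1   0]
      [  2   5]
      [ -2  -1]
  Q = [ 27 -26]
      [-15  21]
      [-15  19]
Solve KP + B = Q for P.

KP = Q − B = [[28, -26], [-17, 16], [-13, 20]].
K is on the left of P, so left-multiply by K⁻¹: P = K⁻¹(Q − B).
K has determinant 6; K⁻¹ = [[-1/2, -3/2, 1/2], [-5/6, -5/2, 7/6], [-1/3, 0, -1/3]].
P = K⁻¹(Q − B) = [[5, -1], [4, 5], [-5, 2]].

P = [[5, -1], [4, 5], [-5, 2]]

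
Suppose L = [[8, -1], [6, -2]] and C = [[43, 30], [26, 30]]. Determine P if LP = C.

P = [[6, 3], [5, -6]]

Left-multiplying both sides by L⁻¹ gives P = L⁻¹C.
L has determinant -10; L⁻¹ = [[1/5, -1/10], [3/5, -4/5]].
P = L⁻¹C = [[1/5, -1/10], [3/5, -4/5]] · [[43, 30], [26, 30]] = [[6, 3], [5, -6]].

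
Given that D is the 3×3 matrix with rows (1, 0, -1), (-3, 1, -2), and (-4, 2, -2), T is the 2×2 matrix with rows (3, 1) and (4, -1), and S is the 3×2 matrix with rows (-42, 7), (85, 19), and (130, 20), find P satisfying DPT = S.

Left-multiply by D⁻¹ and right-multiply by T⁻¹: P = D⁻¹ST⁻¹.
det D = 4; the adjugate gives D⁻¹ = [[1/2, -1/2, 1/4], [1/2, -3/2, 5/4], [-1/2, -1/2, 1/4]].
T has determinant -7; T⁻¹ = [[1/7, 1/7], [4/7, -3/7]].
D⁻¹S = [[-31, -1], [14, 0], [11, -8]].
P = (D⁻¹S)T⁻¹ = [[-5, -4], [2, 2], [-3, 5]].

P = [[-5, -4], [2, 2], [-3, 5]]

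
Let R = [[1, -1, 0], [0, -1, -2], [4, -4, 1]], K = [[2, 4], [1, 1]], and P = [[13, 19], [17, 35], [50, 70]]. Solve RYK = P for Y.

Y = [[-2, 4], [-5, -3], [-2, 2]]

Y = R⁻¹PK⁻¹ (apply R⁻¹ on the left and K⁻¹ on the right).
det R = -1; the adjugate gives R⁻¹ = [[9, -1, -2], [8, -1, -2], [-4, 0, 1]].
det K = -2, so K⁻¹ = [[-1/2, 2], [1/2, -1]].
R⁻¹P = [[0, -4], [-13, -23], [-2, -6]].
Y = (R⁻¹P)K⁻¹ = [[-2, 4], [-5, -3], [-2, 2]].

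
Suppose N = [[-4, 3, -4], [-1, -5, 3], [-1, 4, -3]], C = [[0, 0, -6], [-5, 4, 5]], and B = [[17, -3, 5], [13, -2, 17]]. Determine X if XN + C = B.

X = [[-5, 0, 3], [-3, -3, -3]]

XN = B − C = [[17, -3, 11], [18, -6, 12]].
Right-multiplying both sides by N⁻¹ gives X = (B − C)N⁻¹.
det N = 6; the adjugate gives N⁻¹ = [[1/2, -7/6, -11/6], [-1, 4/3, 8/3], [-3/2, 13/6, 23/6]].
X = (B − C)N⁻¹ = [[-5, 0, 3], [-3, -3, -3]].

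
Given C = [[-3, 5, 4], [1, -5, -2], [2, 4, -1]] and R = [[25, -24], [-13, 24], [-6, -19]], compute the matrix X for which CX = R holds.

X = [[-4, 1], [1, -5], [2, 1]]

Left-multiplying both sides by C⁻¹ gives X = C⁻¹R.
C has determinant 2; C⁻¹ = [[13/2, 21/2, 5], [-3/2, -5/2, -1], [7, 11, 5]].
X = C⁻¹R = [[13/2, 21/2, 5], [-3/2, -5/2, -1], [7, 11, 5]] · [[25, -24], [-13, 24], [-6, -19]] = [[-4, 1], [1, -5], [2, 1]].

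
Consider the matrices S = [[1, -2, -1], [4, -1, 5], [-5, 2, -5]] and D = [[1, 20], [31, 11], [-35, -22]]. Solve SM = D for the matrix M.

S is on the left of M, so left-multiply by S⁻¹: M = S⁻¹D.
S has determinant 2; S⁻¹ = [[-5/2, -6, -11/2], [-5/2, -5, -9/2], [3/2, 4, 7/2]].
M = S⁻¹D = [[-5/2, -6, -11/2], [-5/2, -5, -9/2], [3/2, 4, 7/2]] · [[1, 20], [31, 11], [-35, -22]] = [[4, 5], [0, -6], [3, -3]].

M = [[4, 5], [0, -6], [3, -3]]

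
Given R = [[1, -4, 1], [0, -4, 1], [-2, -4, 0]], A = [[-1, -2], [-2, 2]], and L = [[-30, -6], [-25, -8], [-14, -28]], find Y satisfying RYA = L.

Y = [[1, 2], [-4, -1], [-5, 3]]

Left-multiply by R⁻¹ and right-multiply by A⁻¹: Y = R⁻¹LA⁻¹.
det R = 4, so R⁻¹ = [[1, -1, 0], [-1/2, 1/2, -1/4], [-2, 3, -1]].
det A = -6; the adjugate gives A⁻¹ = [[-1/3, -1/3], [-1/3, 1/6]].
R⁻¹L = [[-5, 2], [6, 6], [-1, 16]].
Y = (R⁻¹L)A⁻¹ = [[1, 2], [-4, -1], [-5, 3]].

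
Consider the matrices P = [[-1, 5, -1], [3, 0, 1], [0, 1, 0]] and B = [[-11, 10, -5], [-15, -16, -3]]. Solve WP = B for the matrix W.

Right-multiplying both sides by P⁻¹ gives W = BP⁻¹.
det P = -2, so P⁻¹ = [[1/2, 1/2, -5/2], [0, 0, 1], [-3/2, -1/2, 15/2]].
W = BP⁻¹ = [[-11, 10, -5], [-15, -16, -3]] · [[1/2, 1/2, -5/2], [0, 0, 1], [-3/2, -1/2, 15/2]] = [[2, -3, 0], [-3, -6, -1]].

W = [[2, -3, 0], [-3, -6, -1]]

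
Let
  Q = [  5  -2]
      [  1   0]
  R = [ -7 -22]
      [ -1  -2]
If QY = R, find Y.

Y = [[-1, -2], [1, 6]]

Left-multiplying both sides by Q⁻¹ gives Y = Q⁻¹R.
Q has determinant 2; Q⁻¹ = [[0, 1], [-1/2, 5/2]].
Y = Q⁻¹R = [[0, 1], [-1/2, 5/2]] · [[-7, -22], [-1, -2]] = [[-1, -2], [1, 6]].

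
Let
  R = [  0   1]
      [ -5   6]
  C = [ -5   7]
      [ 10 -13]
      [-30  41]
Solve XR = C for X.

X = [[1, 1], [-1, -2], [5, 6]]

Right-multiplying both sides by R⁻¹ gives X = CR⁻¹.
det R = 5; the adjugate gives R⁻¹ = [[6/5, -1/5], [1, 0]].
X = CR⁻¹ = [[-5, 7], [10, -13], [-30, 41]] · [[6/5, -1/5], [1, 0]] = [[1, 1], [-1, -2], [5, 6]].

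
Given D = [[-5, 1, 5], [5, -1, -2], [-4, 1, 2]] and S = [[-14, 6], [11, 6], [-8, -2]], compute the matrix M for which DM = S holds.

D is on the left of M, so left-multiply by D⁻¹: M = D⁻¹S.
det D = 3; the adjugate gives D⁻¹ = [[0, 1, 1], [-2/3, 10/3, 5], [1/3, 1/3, 0]].
M = D⁻¹S = [[0, 1, 1], [-2/3, 10/3, 5], [1/3, 1/3, 0]] · [[-14, 6], [11, 6], [-8, -2]] = [[3, 4], [6, 6], [-1, 4]].

M = [[3, 4], [6, 6], [-1, 4]]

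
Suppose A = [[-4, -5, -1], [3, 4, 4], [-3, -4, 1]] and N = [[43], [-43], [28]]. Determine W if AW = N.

Since A multiplies W on the left, W = A⁻¹N.
A has determinant -5; A⁻¹ = [[-4, -9/5, 16/5], [3, 7/5, -13/5], [0, 1/5, 1/5]].
W = A⁻¹N = [[-4, -9/5, 16/5], [3, 7/5, -13/5], [0, 1/5, 1/5]] · [[43], [-43], [28]] = [[-5], [-4], [-3]].

W = [[-5], [-4], [-3]]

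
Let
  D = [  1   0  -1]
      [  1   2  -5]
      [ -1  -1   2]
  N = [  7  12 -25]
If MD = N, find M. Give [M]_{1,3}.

-6

Right-multiplying both sides by D⁻¹ gives M = ND⁻¹.
det D = -2, so D⁻¹ = [[1/2, -1/2, -1], [-3/2, -1/2, -2], [-1/2, -1/2, -1]].
M = ND⁻¹ = [[7, 12, -25]] · [[1/2, -1/2, -1], [-3/2, -1/2, -2], [-1/2, -1/2, -1]] = [[-2, 3, -6]].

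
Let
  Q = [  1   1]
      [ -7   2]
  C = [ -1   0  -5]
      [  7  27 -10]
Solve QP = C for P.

Q is on the left of P, so left-multiply by Q⁻¹: P = Q⁻¹C.
det Q = 9, so Q⁻¹ = [[2/9, -1/9], [7/9, 1/9]].
P = Q⁻¹C = [[2/9, -1/9], [7/9, 1/9]] · [[-1, 0, -5], [7, 27, -10]] = [[-1, -3, 0], [0, 3, -5]].

P = [[-1, -3, 0], [0, 3, -5]]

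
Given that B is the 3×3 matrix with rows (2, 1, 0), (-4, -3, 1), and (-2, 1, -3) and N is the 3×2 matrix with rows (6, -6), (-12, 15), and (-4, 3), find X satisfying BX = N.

Left-multiplying both sides by B⁻¹ gives X = B⁻¹N.
det B = 2; the adjugate gives B⁻¹ = [[4, 3/2, 1/2], [-7, -3, -1], [-5, -2, -1]].
X = B⁻¹N = [[4, 3/2, 1/2], [-7, -3, -1], [-5, -2, -1]] · [[6, -6], [-12, 15], [-4, 3]] = [[4, 0], [-2, -6], [-2, -3]].

X = [[4, 0], [-2, -6], [-2, -3]]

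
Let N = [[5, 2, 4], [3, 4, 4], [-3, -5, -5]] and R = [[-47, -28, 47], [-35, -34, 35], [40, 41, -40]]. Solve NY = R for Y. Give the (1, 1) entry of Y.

Since N multiplies Y on the left, Y = N⁻¹R.
det N = -6; the adjugate gives N⁻¹ = [[0, 5/3, 4/3], [-1/2, 13/6, 4/3], [1/2, -19/6, -7/3]].
Y = N⁻¹R = [[0, 5/3, 4/3], [-1/2, 13/6, 4/3], [1/2, -19/6, -7/3]] · [[-47, -28, 47], [-35, -34, 35], [40, 41, -40]] = [[-5, -2, 5], [1, -5, -1], [-6, -2, 6]].

-5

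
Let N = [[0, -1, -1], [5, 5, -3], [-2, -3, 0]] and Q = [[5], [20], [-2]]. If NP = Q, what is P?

P = [[1], [0], [-5]]

Left-multiplying both sides by N⁻¹ gives P = N⁻¹Q.
det N = -1, so N⁻¹ = [[9, -3, -8], [-6, 2, 5], [5, -2, -5]].
P = N⁻¹Q = [[9, -3, -8], [-6, 2, 5], [5, -2, -5]] · [[5], [20], [-2]] = [[1], [0], [-5]].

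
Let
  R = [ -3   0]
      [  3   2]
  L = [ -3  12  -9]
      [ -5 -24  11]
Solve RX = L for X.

R is on the left of X, so left-multiply by R⁻¹: X = R⁻¹L.
det R = -6, so R⁻¹ = [[-1/3, 0], [1/2, 1/2]].
X = R⁻¹L = [[-1/3, 0], [1/2, 1/2]] · [[-3, 12, -9], [-5, -24, 11]] = [[1, -4, 3], [-4, -6, 1]].

X = [[1, -4, 3], [-4, -6, 1]]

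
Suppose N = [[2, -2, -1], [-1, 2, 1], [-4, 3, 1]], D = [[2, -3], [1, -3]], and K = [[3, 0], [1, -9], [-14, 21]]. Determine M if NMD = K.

M = [[1, 2], [-2, 1], [3, 5]]

Isolating M: multiply by N⁻¹ from the left and D⁻¹ from the right, so M = N⁻¹KD⁻¹.
N has determinant -1; N⁻¹ = [[1, 1, 0], [3, 2, 1], [-5, -2, -2]].
det D = -3, so D⁻¹ = [[1, -1], [1/3, -2/3]].
N⁻¹K = [[4, -9], [-3, 3], [11, -24]].
M = (N⁻¹K)D⁻¹ = [[1, 2], [-2, 1], [3, 5]].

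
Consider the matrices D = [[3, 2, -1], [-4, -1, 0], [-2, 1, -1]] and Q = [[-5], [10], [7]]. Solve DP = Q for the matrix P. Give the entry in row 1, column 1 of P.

-2

Left-multiplying both sides by D⁻¹ gives P = D⁻¹Q.
det D = 1; the adjugate gives D⁻¹ = [[1, 1, -1], [-4, -5, 4], [-6, -7, 5]].
P = D⁻¹Q = [[1, 1, -1], [-4, -5, 4], [-6, -7, 5]] · [[-5], [10], [7]] = [[-2], [-2], [-5]].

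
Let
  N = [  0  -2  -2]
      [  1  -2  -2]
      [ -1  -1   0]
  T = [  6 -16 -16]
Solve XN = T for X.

X = [[2, 6, 0]]

N is on the right of X, so right-multiply by N⁻¹: X = TN⁻¹.
det N = 2; the adjugate gives N⁻¹ = [[-1, 1, 0], [1, -1, -1], [-3/2, 1, 1]].
X = TN⁻¹ = [[6, -16, -16]] · [[-1, 1, 0], [1, -1, -1], [-3/2, 1, 1]] = [[2, 6, 0]].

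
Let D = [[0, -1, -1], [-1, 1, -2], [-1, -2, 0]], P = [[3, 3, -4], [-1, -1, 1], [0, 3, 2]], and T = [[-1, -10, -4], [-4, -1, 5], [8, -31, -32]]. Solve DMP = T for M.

M = D⁻¹TP⁻¹ (apply D⁻¹ on the left and P⁻¹ on the right).
D has determinant -5; D⁻¹ = [[4/5, -2/5, -3/5], [-2/5, 1/5, -1/5], [-3/5, -1/5, 1/5]].
det P = 3; the adjugate gives P⁻¹ = [[-5/3, -6, -1/3], [2/3, 2, 1/3], [-1, -3, 0]].
D⁻¹T = [[-4, 11, 14], [-2, 10, 9], [3, 0, -5]].
M = (D⁻¹T)P⁻¹ = [[0, 4, 5], [1, 5, 4], [0, -3, -1]].

M = [[0, 4, 5], [1, 5, 4], [0, -3, -1]]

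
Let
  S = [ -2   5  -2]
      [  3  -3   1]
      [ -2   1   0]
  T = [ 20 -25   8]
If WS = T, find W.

W = [[-3, 2, -4]]

Right-multiplying both sides by S⁻¹ gives W = TS⁻¹.
det S = -2; the adjugate gives S⁻¹ = [[1/2, 1, 1/2], [1, 2, 2], [3/2, 4, 9/2]].
W = TS⁻¹ = [[20, -25, 8]] · [[1/2, 1, 1/2], [1, 2, 2], [3/2, 4, 9/2]] = [[-3, 2, -4]].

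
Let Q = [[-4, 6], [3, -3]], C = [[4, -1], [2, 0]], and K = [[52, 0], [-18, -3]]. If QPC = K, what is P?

P = [[3, -2], [2, 3]]

Isolating P: multiply by Q⁻¹ from the left and C⁻¹ from the right, so P = Q⁻¹KC⁻¹.
det Q = -6, so Q⁻¹ = [[1/2, 1], [1/2, 2/3]].
det C = 2, so C⁻¹ = [[0, 1/2], [-1, 2]].
Q⁻¹K = [[8, -3], [14, -2]].
P = (Q⁻¹K)C⁻¹ = [[3, -2], [2, 3]].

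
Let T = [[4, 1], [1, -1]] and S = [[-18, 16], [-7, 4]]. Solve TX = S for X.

Left-multiplying both sides by T⁻¹ gives X = T⁻¹S.
det T = -5, so T⁻¹ = [[1/5, 1/5], [1/5, -4/5]].
X = T⁻¹S = [[1/5, 1/5], [1/5, -4/5]] · [[-18, 16], [-7, 4]] = [[-5, 4], [2, 0]].

X = [[-5, 4], [2, 0]]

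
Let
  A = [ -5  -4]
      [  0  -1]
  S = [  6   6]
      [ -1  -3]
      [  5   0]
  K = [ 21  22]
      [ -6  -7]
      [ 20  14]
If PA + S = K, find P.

P = [[-3, -4], [1, 0], [-3, -2]]

PA = K − S = [[15, 16], [-5, -4], [15, 14]].
Since A sits to the right of P, P = (K − S)A⁻¹.
det A = 5; the adjugate gives A⁻¹ = [[-1/5, 4/5], [0, -1]].
P = (K − S)A⁻¹ = [[-3, -4], [1, 0], [-3, -2]].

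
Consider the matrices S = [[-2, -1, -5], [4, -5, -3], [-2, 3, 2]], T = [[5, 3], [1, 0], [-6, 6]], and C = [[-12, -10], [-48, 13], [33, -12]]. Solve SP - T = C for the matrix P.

SP = C + T = [[-7, -7], [-47, 13], [27, -6]].
Left-multiplying both sides by S⁻¹ gives P = S⁻¹(C + T).
det S = -6, so S⁻¹ = [[1/6, 13/6, 11/3], [1/3, 7/3, 13/3], [-1/3, -4/3, -7/3]].
P = S⁻¹(C + T) = [[-4, 5], [5, 2], [2, -1]].

P = [[-4, 5], [5, 2], [2, -1]]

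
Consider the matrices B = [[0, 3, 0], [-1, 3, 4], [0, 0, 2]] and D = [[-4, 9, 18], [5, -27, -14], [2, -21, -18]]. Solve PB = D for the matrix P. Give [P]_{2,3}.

B is on the right of P, so right-multiply by B⁻¹: P = DB⁻¹.
det B = 6; the adjugate gives B⁻¹ = [[1, -1, 2], [1/3, 0, 0], [0, 0, 1/2]].
P = DB⁻¹ = [[-4, 9, 18], [5, -27, -14], [2, -21, -18]] · [[1, -1, 2], [1/3, 0, 0], [0, 0, 1/2]] = [[-1, 4, 1], [-4, -5, 3], [-5, -2, -5]].

3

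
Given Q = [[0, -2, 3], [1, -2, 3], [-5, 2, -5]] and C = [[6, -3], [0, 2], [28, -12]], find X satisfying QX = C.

Left-multiplying both sides by Q⁻¹ gives X = Q⁻¹C.
det Q = -4, so Q⁻¹ = [[-1, 1, 0], [5/2, -15/4, -3/4], [2, -5/2, -1/2]].
X = Q⁻¹C = [[-1, 1, 0], [5/2, -15/4, -3/4], [2, -5/2, -1/2]] · [[6, -3], [0, 2], [28, -12]] = [[-6, 5], [-6, -6], [-2, -5]].

X = [[-6, 5], [-6, -6], [-2, -5]]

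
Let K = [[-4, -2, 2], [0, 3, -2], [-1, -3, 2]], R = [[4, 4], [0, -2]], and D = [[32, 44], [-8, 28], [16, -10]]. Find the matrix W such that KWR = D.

W = [[-2, 5], [-2, -4], [-2, 3]]

Isolating W: multiply by K⁻¹ from the left and R⁻¹ from the right, so W = K⁻¹DR⁻¹.
det K = 2, so K⁻¹ = [[0, -1, -1], [1, -3, -4], [3/2, -5, -6]].
det R = -8, so R⁻¹ = [[1/4, 1/2], [0, -1/2]].
K⁻¹D = [[-8, -18], [-8, 0], [-8, -14]].
W = (K⁻¹D)R⁻¹ = [[-2, 5], [-2, -4], [-2, 3]].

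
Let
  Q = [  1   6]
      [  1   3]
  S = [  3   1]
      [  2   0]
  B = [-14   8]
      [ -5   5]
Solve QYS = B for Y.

Y = [[2, -1], [1, -3]]

Isolating Y: multiply by Q⁻¹ from the left and S⁻¹ from the right, so Y = Q⁻¹BS⁻¹.
det Q = -3, so Q⁻¹ = [[-1, 2], [1/3, -1/3]].
S has determinant -2; S⁻¹ = [[0, 1/2], [1, -3/2]].
Q⁻¹B = [[4, 2], [-3, 1]].
Y = (Q⁻¹B)S⁻¹ = [[2, -1], [1, -3]].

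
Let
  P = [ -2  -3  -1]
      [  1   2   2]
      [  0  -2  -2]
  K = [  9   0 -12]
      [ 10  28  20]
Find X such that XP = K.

X = [[-6, -3, 6], [-4, 2, -6]]

P is on the right of X, so right-multiply by P⁻¹: X = KP⁻¹.
det P = -4, so P⁻¹ = [[0, 1, 1], [-1/2, -1, -3/4], [1/2, 1, 1/4]].
X = KP⁻¹ = [[9, 0, -12], [10, 28, 20]] · [[0, 1, 1], [-1/2, -1, -3/4], [1/2, 1, 1/4]] = [[-6, -3, 6], [-4, 2, -6]].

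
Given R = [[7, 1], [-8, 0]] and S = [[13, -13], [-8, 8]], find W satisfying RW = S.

W = [[1, -1], [6, -6]]

Left-multiplying both sides by R⁻¹ gives W = R⁻¹S.
R has determinant 8; R⁻¹ = [[0, -1/8], [1, 7/8]].
W = R⁻¹S = [[0, -1/8], [1, 7/8]] · [[13, -13], [-8, 8]] = [[1, -1], [6, -6]].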